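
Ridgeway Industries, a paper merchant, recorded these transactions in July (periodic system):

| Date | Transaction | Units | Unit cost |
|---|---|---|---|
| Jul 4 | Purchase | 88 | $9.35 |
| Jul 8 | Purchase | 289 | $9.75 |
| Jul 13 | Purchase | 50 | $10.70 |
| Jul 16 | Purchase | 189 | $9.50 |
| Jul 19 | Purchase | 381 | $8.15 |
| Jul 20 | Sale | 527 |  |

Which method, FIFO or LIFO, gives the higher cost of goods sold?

FIFO COGS: 88 @ $9.35 + 289 @ $9.75 + 50 @ $10.70 + 100 @ $9.50 = $5,125.55
LIFO COGS: 381 @ $8.15 + 146 @ $9.50 = $4,492.15

FIFO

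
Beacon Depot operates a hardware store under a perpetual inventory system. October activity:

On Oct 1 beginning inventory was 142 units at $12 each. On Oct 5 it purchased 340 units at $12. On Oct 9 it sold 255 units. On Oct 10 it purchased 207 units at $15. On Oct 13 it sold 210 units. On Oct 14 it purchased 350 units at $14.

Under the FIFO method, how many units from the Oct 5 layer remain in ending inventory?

Oct 9, 255 sold [FIFO — oldest first]: 142 @ $12 + 113 @ $12 = $3,060
Oct 13, 210 sold [FIFO — oldest first]: 210 @ $12 = $2,520
Total COGS = $3,060 + $2,520 = $5,580
Ending inventory: 17 @ $12 + 207 @ $15 + 350 @ $14 = $8,209

17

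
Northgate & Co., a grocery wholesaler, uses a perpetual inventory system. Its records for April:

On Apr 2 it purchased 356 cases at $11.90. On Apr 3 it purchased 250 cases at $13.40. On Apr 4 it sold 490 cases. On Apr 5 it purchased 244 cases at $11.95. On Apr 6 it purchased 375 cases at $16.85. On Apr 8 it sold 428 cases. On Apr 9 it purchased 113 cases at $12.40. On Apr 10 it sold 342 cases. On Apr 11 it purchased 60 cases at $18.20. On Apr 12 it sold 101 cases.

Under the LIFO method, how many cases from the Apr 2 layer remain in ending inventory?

37

Apr 4, 490 sold [LIFO — newest first]: 250 @ $13.40 + 240 @ $11.90 = $6,206.00
Apr 8, 428 sold [LIFO — newest first]: 375 @ $16.85 + 53 @ $11.95 = $6,952.10
Apr 10, 342 sold [LIFO — newest first]: 113 @ $12.40 + 191 @ $11.95 + 38 @ $11.90 = $4,135.85
Apr 12, 101 sold [LIFO — newest first]: 60 @ $18.20 + 41 @ $11.90 = $1,579.90
Total COGS = $6,206.00 + $6,952.10 + $4,135.85 + $1,579.90 = $18,873.85
Ending inventory: 37 @ $11.90 = $440.30
Check: goods available $19,314.15 = COGS $18,873.85 + ending $440.30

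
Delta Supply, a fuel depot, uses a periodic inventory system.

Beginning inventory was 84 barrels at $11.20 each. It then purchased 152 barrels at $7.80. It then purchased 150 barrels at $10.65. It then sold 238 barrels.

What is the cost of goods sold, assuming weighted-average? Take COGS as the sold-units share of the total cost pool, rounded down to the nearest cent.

COGS = $2,296.08

Sale 1, sell 238: 238/386 × $3,723.90 → $2,296.08
Ending inventory (cost pool remaining) = $1,427.82
Check: goods available $3,723.90 = COGS $2,296.08 + ending $1,427.82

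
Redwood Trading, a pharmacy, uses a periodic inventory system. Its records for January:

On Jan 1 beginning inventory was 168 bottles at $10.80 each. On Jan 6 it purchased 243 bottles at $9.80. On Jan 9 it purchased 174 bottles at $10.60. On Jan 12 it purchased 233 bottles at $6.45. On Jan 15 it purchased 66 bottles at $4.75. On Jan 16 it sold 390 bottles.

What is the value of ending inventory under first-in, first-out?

Ending inventory = $3,866.55

Jan 16, 390 sold [FIFO — oldest first]: 168 @ $10.80 + 222 @ $9.80 = $3,990.00
Ending inventory: 21 @ $9.80 + 174 @ $10.60 + 233 @ $6.45 + 66 @ $4.75 = $3,866.55
Check: goods available $7,856.55 = COGS $3,990.00 + ending $3,866.55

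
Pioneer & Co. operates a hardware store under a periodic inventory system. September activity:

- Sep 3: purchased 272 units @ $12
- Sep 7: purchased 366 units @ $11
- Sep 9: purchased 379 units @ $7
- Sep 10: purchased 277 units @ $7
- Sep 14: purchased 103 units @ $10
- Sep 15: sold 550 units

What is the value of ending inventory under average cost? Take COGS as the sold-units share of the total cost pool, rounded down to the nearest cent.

Ending inventory = $7,828.54

Sep 15, sell 550: 550/1397 × $12,912.00 → $5,083.46
Ending inventory (cost pool remaining) = $7,828.54
Check: goods available $12,912.00 = COGS $5,083.46 + ending $7,828.54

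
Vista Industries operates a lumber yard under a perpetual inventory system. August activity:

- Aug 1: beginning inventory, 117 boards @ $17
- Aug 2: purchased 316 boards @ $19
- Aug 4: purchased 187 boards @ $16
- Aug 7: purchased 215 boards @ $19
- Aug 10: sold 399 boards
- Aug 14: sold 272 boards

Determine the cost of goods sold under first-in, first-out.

Aug 10, 399 sold [FIFO — oldest first]: 117 @ $17 + 282 @ $19 = $7,347
Aug 14, 272 sold [FIFO — oldest first]: 34 @ $19 + 187 @ $16 + 51 @ $19 = $4,607
Total COGS = $7,347 + $4,607 = $11,954
Ending inventory: 164 @ $19 = $3,116

COGS = $11,954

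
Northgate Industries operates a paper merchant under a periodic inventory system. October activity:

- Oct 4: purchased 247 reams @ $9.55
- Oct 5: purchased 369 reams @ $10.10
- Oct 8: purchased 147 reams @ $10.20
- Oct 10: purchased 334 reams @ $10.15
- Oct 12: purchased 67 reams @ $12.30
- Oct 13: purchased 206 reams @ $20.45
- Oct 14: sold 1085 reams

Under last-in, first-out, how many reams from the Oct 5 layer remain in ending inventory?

38

Oct 14, 1085 sold [LIFO — newest first]: 206 @ $20.45 + 67 @ $12.30 + 334 @ $10.15 + 147 @ $10.20 + 331 @ $10.10 = $13,269.40
Ending inventory: 247 @ $9.55 + 38 @ $10.10 = $2,742.65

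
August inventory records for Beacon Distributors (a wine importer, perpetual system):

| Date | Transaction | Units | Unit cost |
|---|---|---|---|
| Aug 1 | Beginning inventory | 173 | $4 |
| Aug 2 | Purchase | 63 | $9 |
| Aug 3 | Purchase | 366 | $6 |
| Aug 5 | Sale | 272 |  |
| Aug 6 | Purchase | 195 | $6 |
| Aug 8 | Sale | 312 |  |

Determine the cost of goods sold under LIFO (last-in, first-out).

Aug 5, 272 sold [LIFO — newest first]: 272 @ $6 = $1,632
Aug 8, 312 sold [LIFO — newest first]: 195 @ $6 + 94 @ $6 + 23 @ $9 = $1,941
Total COGS = $1,632 + $1,941 = $3,573
Ending inventory: 173 @ $4 + 40 @ $9 = $1,052
Check: goods available $4,625 = COGS $3,573 + ending $1,052

COGS = $3,573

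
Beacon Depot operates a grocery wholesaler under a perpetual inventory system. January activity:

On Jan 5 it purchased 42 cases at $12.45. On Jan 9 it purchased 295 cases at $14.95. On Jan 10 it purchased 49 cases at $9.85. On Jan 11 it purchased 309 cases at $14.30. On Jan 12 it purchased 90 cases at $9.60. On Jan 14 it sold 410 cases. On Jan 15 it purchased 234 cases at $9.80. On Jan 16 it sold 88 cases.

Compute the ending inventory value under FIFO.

Jan 14, 410 sold [FIFO — oldest first]: 42 @ $12.45 + 295 @ $14.95 + 49 @ $9.85 + 24 @ $14.30 = $5,759.00
Jan 16, 88 sold [FIFO — oldest first]: 88 @ $14.30 = $1,258.40
Total COGS = $5,759.00 + $1,258.40 = $7,017.40
Ending inventory: 197 @ $14.30 + 90 @ $9.60 + 234 @ $9.80 = $5,974.30

Ending inventory = $5,974.30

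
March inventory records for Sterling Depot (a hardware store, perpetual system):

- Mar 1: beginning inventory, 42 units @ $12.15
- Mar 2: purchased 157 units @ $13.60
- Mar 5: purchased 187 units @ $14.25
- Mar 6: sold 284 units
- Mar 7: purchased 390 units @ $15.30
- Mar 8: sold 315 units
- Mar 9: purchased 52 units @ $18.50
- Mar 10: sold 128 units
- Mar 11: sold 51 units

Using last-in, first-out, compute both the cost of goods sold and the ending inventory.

COGS = $11,620.15; ending inventory = $619.10

Mar 6, 284 sold [LIFO — newest first]: 187 @ $14.25 + 97 @ $13.60 = $3,983.95
Mar 8, 315 sold [LIFO — newest first]: 315 @ $15.30 = $4,819.50
Mar 10, 128 sold [LIFO — newest first]: 52 @ $18.50 + 75 @ $15.30 + 1 @ $13.60 = $2,123.10
Mar 11, 51 sold [LIFO — newest first]: 51 @ $13.60 = $693.60
Total COGS = $3,983.95 + $4,819.50 + $2,123.10 + $693.60 = $11,620.15
Ending inventory: 42 @ $12.15 + 8 @ $13.60 = $619.10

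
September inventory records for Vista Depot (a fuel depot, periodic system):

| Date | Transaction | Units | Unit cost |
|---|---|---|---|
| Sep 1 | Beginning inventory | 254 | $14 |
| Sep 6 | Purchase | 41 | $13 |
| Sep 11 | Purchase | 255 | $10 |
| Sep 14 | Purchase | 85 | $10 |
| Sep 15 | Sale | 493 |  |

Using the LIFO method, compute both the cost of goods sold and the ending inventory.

Sep 15, 493 sold [LIFO — newest first]: 85 @ $10 + 255 @ $10 + 41 @ $13 + 112 @ $14 = $5,501
Ending inventory: 142 @ $14 = $1,988
Check: goods available $7,489 = COGS $5,501 + ending $1,988

COGS = $5,501; ending inventory = $1,988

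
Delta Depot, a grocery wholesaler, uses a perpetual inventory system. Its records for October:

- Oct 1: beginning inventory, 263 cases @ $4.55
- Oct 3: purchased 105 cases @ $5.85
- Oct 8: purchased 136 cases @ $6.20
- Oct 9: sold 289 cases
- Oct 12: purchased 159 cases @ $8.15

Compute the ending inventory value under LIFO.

Ending inventory = $2,274.10

Oct 9, 289 sold [LIFO — newest first]: 136 @ $6.20 + 105 @ $5.85 + 48 @ $4.55 = $1,675.85
Ending inventory: 215 @ $4.55 + 159 @ $8.15 = $2,274.10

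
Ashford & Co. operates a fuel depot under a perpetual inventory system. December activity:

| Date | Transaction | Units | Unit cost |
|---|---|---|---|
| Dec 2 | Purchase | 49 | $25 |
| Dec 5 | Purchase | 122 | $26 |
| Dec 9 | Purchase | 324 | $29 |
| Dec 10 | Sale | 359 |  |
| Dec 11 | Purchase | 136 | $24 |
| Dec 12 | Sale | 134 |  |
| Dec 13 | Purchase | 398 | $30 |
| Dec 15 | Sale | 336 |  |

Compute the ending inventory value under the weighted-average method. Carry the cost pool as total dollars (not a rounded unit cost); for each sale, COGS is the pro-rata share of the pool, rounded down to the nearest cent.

Ending inventory = $5,790.55

After Dec 2: 49 on hand, pool $1,225.00 (≈ $25.0000 each)
After Dec 5: 171 on hand, pool $4,397.00 (≈ $25.7135 each)
After Dec 9: 495 on hand, pool $13,793.00 (≈ $27.8646 each)
Dec 10, sell 359: 359/495 × $13,793.00 → $10,003.40
After Dec 11: 272 on hand, pool $7,053.60 (≈ $25.9324 each)
Dec 12, sell 134: 134/272 × $7,053.60 → $3,474.93
After Dec 13: 536 on hand, pool $15,518.67 (≈ $28.9527 each)
Dec 15, sell 336: 336/536 × $15,518.67 → $9,728.12
Total COGS = $10,003.40 + $3,474.93 + $9,728.12 = $23,206.45
Ending inventory (cost pool remaining) = $5,790.55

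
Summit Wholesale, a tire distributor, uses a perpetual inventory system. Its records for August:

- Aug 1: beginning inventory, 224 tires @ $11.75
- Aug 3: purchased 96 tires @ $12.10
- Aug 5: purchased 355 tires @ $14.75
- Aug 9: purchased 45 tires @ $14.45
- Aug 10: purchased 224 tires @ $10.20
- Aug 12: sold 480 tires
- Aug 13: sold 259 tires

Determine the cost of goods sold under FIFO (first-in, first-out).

Aug 12, 480 sold [FIFO — oldest first]: 224 @ $11.75 + 96 @ $12.10 + 160 @ $14.75 = $6,153.60
Aug 13, 259 sold [FIFO — oldest first]: 195 @ $14.75 + 45 @ $14.45 + 19 @ $10.20 = $3,720.30
Total COGS = $6,153.60 + $3,720.30 = $9,873.90
Ending inventory: 205 @ $10.20 = $2,091.00

COGS = $9,873.90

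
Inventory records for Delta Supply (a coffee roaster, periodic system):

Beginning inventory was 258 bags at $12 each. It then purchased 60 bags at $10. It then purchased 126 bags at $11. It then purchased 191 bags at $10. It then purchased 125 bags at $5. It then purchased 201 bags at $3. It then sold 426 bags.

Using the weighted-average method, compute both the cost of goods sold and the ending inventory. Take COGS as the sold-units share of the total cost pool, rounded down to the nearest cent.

Sale 1, sell 426: 426/961 × $8,220.00 → $3,643.82
Ending inventory (cost pool remaining) = $4,576.18

COGS = $3,643.82; ending inventory = $4,576.18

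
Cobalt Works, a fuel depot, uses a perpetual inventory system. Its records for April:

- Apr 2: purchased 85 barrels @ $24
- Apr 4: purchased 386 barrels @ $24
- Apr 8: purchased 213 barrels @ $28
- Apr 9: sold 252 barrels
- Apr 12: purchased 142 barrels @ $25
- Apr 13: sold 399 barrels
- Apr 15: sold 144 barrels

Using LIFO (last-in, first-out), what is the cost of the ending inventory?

Ending inventory = $744

Apr 9, 252 sold [LIFO — newest first]: 213 @ $28 + 39 @ $24 = $6,900
Apr 13, 399 sold [LIFO — newest first]: 142 @ $25 + 257 @ $24 = $9,718
Apr 15, 144 sold [LIFO — newest first]: 90 @ $24 + 54 @ $24 = $3,456
Total COGS = $6,900 + $9,718 + $3,456 = $20,074
Ending inventory: 31 @ $24 = $744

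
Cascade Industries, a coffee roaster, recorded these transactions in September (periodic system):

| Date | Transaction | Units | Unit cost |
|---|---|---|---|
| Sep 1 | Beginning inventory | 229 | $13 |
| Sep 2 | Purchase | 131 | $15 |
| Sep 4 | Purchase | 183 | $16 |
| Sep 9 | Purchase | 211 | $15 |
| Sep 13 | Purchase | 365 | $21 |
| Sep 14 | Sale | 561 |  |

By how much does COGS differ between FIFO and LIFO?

$2,465

FIFO COGS: 229 @ $13 + 131 @ $15 + 183 @ $16 + 18 @ $15 = $8,140
LIFO COGS: 365 @ $21 + 196 @ $15 = $10,605
Difference = |$8,140 − $10,605| = $2,465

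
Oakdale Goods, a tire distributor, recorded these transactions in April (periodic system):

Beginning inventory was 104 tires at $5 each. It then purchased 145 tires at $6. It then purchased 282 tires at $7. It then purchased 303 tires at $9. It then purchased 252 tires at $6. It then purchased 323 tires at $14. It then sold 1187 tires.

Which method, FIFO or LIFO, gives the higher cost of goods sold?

FIFO COGS: 104 @ $5 + 145 @ $6 + 282 @ $7 + 303 @ $9 + 252 @ $6 + 101 @ $14 = $9,017
LIFO COGS: 323 @ $14 + 252 @ $6 + 303 @ $9 + 282 @ $7 + 27 @ $6 = $10,897

LIFO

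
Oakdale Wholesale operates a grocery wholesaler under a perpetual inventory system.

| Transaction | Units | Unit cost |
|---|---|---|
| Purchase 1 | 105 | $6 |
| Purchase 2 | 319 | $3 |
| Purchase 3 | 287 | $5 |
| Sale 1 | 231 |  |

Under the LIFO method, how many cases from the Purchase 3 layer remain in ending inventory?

56

Sale 1 (231) [LIFO — newest first]: 231 @ $5 = $1,155
Ending inventory: 105 @ $6 + 319 @ $3 + 56 @ $5 = $1,867
Check: goods available $3,022 = COGS $1,155 + ending $1,867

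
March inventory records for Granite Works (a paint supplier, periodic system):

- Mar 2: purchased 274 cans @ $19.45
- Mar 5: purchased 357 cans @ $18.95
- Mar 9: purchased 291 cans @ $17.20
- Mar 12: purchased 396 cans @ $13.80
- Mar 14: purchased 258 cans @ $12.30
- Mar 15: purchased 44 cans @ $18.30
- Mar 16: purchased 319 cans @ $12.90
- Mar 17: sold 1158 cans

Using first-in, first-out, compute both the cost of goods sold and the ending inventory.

Mar 17, 1158 sold [FIFO — oldest first]: 274 @ $19.45 + 357 @ $18.95 + 291 @ $17.20 + 236 @ $13.80 = $20,356.45
Ending inventory: 160 @ $13.80 + 258 @ $12.30 + 44 @ $18.30 + 319 @ $12.90 = $10,301.70

COGS = $20,356.45; ending inventory = $10,301.70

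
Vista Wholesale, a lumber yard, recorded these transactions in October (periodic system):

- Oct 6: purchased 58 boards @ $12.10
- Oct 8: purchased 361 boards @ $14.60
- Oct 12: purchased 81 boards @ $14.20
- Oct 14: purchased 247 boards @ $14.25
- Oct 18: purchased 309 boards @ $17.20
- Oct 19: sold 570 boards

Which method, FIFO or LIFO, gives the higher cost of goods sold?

LIFO

FIFO COGS: 58 @ $12.10 + 361 @ $14.60 + 81 @ $14.20 + 70 @ $14.25 = $8,120.10
LIFO COGS: 309 @ $17.20 + 247 @ $14.25 + 14 @ $14.20 = $9,033.35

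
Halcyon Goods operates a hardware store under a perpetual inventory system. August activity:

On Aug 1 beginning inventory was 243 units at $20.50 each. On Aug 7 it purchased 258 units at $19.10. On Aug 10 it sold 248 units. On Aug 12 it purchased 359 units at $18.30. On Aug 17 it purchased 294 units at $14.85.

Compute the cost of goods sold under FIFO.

Aug 10, 248 sold [FIFO — oldest first]: 243 @ $20.50 + 5 @ $19.10 = $5,077.00
Ending inventory: 253 @ $19.10 + 359 @ $18.30 + 294 @ $14.85 = $15,767.90

COGS = $5,077.00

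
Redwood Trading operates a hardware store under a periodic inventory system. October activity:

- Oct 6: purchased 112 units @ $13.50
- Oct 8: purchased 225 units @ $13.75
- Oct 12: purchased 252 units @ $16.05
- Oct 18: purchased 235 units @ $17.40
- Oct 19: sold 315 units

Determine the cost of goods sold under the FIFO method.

COGS = $4,303.25

Oct 19, 315 sold [FIFO — oldest first]: 112 @ $13.50 + 203 @ $13.75 = $4,303.25
Ending inventory: 22 @ $13.75 + 252 @ $16.05 + 235 @ $17.40 = $8,436.10
Check: goods available $12,739.35 = COGS $4,303.25 + ending $8,436.10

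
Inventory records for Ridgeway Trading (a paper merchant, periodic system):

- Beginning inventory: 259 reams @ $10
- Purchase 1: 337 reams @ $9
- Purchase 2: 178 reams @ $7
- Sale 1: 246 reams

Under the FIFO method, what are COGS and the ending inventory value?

Sale 1 (246) [FIFO — oldest first]: 246 @ $10 = $2,460
Ending inventory: 13 @ $10 + 337 @ $9 + 178 @ $7 = $4,409

COGS = $2,460; ending inventory = $4,409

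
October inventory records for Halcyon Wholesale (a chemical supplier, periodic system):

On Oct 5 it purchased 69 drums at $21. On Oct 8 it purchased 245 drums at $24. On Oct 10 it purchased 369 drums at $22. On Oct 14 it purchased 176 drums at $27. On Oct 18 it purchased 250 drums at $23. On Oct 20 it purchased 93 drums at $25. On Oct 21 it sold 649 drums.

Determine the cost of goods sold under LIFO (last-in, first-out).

COGS = $15,687

Oct 21, 649 sold [LIFO — newest first]: 93 @ $25 + 250 @ $23 + 176 @ $27 + 130 @ $22 = $15,687
Ending inventory: 69 @ $21 + 245 @ $24 + 239 @ $22 = $12,587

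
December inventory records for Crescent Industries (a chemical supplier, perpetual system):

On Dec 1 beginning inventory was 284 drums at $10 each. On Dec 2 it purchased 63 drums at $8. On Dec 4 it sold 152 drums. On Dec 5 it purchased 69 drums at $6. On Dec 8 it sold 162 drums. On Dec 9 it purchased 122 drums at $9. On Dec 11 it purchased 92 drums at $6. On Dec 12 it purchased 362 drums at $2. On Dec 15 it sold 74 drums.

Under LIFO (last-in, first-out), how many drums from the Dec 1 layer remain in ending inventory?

Dec 4, 152 sold [LIFO — newest first]: 63 @ $8 + 89 @ $10 = $1,394
Dec 8, 162 sold [LIFO — newest first]: 69 @ $6 + 93 @ $10 = $1,344
Dec 15, 74 sold [LIFO — newest first]: 74 @ $2 = $148
Total COGS = $1,394 + $1,344 + $148 = $2,886
Ending inventory: 102 @ $10 + 122 @ $9 + 92 @ $6 + 288 @ $2 = $3,246
Check: goods available $6,132 = COGS $2,886 + ending $3,246

102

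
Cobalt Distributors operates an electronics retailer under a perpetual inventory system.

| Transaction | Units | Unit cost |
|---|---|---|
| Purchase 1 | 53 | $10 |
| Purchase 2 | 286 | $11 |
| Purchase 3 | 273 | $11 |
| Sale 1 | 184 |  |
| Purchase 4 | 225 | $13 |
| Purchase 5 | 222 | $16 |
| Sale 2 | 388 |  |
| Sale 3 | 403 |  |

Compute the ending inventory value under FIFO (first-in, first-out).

Sale 1 (184) [FIFO — oldest first]: 53 @ $10 + 131 @ $11 = $1,971
Sale 2 (388) [FIFO — oldest first]: 155 @ $11 + 233 @ $11 = $4,268
Sale 3 (403) [FIFO — oldest first]: 40 @ $11 + 225 @ $13 + 138 @ $16 = $5,573
Total COGS = $1,971 + $4,268 + $5,573 = $11,812
Ending inventory: 84 @ $16 = $1,344

Ending inventory = $1,344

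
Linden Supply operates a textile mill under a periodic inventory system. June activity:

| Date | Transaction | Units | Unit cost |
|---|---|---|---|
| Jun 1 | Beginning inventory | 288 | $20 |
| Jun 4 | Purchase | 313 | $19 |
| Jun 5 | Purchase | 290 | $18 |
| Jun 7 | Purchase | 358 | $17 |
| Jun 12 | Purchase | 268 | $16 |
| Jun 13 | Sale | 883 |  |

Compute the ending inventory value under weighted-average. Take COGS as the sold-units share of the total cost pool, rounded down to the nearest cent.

Jun 13, sell 883: 883/1517 × $27,301.00 → $15,891.08
Ending inventory (cost pool remaining) = $11,409.92

Ending inventory = $11,409.92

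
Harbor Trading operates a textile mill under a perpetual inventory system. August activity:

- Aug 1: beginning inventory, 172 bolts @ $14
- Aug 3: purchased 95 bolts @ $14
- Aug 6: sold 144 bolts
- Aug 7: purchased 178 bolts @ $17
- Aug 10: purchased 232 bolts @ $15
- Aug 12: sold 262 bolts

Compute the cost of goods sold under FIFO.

Aug 6, 144 sold [FIFO — oldest first]: 144 @ $14 = $2,016
Aug 12, 262 sold [FIFO — oldest first]: 28 @ $14 + 95 @ $14 + 139 @ $17 = $4,085
Total COGS = $2,016 + $4,085 = $6,101
Ending inventory: 39 @ $17 + 232 @ $15 = $4,143
Check: goods available $10,244 = COGS $6,101 + ending $4,143

COGS = $6,101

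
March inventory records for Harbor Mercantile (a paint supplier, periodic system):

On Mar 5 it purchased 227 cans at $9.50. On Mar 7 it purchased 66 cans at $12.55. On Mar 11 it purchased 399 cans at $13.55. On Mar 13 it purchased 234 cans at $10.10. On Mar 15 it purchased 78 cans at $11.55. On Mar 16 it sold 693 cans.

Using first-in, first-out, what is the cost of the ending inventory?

Mar 16, 693 sold [FIFO — oldest first]: 227 @ $9.50 + 66 @ $12.55 + 399 @ $13.55 + 1 @ $10.10 = $8,401.35
Ending inventory: 233 @ $10.10 + 78 @ $11.55 = $3,254.20

Ending inventory = $3,254.20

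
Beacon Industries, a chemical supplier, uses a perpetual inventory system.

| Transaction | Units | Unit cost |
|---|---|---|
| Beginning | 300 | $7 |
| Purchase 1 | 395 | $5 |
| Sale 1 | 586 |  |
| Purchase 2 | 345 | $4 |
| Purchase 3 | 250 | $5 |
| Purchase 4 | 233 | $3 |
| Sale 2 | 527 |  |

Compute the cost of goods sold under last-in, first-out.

Sale 1 (586) [LIFO — newest first]: 395 @ $5 + 191 @ $7 = $3,312
Sale 2 (527) [LIFO — newest first]: 233 @ $3 + 250 @ $5 + 44 @ $4 = $2,125
Total COGS = $3,312 + $2,125 = $5,437
Ending inventory: 109 @ $7 + 301 @ $4 = $1,967
Check: goods available $7,404 = COGS $5,437 + ending $1,967

COGS = $5,437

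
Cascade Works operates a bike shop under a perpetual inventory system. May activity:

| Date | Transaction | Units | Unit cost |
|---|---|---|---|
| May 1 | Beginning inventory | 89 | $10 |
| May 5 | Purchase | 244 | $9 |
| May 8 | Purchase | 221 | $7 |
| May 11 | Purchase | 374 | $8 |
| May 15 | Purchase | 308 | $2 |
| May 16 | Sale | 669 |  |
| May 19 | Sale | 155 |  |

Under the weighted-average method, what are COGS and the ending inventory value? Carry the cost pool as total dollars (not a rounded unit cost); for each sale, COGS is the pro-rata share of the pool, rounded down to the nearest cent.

After May 1: 89 on hand, pool $890.00 (≈ $10.0000 each)
After May 5: 333 on hand, pool $3,086.00 (≈ $9.2673 each)
After May 8: 554 on hand, pool $4,633.00 (≈ $8.3628 each)
After May 11: 928 on hand, pool $7,625.00 (≈ $8.2166 each)
After May 15: 1236 on hand, pool $8,241.00 (≈ $6.6675 each)
May 16, sell 669: 669/1236 × $8,241.00 → $4,460.54
May 19, sell 155: 155/567 × $3,780.46 → $1,033.45
Total COGS = $4,460.54 + $1,033.45 = $5,493.99
Ending inventory (cost pool remaining) = $2,747.01
Check: goods available $8,241.00 = COGS $5,493.99 + ending $2,747.01

COGS = $5,493.99; ending inventory = $2,747.01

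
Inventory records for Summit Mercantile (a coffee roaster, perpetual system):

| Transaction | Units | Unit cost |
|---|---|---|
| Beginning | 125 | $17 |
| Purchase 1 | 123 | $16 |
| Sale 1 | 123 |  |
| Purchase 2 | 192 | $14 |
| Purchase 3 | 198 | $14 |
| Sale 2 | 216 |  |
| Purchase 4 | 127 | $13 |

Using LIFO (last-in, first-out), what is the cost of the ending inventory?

Sale 1 (123) [LIFO — newest first]: 123 @ $16 = $1,968
Sale 2 (216) [LIFO — newest first]: 198 @ $14 + 18 @ $14 = $3,024
Total COGS = $1,968 + $3,024 = $4,992
Ending inventory: 125 @ $17 + 174 @ $14 + 127 @ $13 = $6,212
Check: goods available $11,204 = COGS $4,992 + ending $6,212

Ending inventory = $6,212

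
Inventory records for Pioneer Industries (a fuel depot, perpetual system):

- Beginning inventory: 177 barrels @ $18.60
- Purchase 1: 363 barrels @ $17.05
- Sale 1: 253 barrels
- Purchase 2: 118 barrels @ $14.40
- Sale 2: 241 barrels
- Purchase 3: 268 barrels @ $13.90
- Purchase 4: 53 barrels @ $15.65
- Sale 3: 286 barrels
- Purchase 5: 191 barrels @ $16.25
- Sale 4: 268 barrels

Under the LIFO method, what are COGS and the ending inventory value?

Sale 1 (253) [LIFO — newest first]: 253 @ $17.05 = $4,313.65
Sale 2 (241) [LIFO — newest first]: 118 @ $14.40 + 110 @ $17.05 + 13 @ $18.60 = $3,816.50
Sale 3 (286) [LIFO — newest first]: 53 @ $15.65 + 233 @ $13.90 = $4,068.15
Sale 4 (268) [LIFO — newest first]: 191 @ $16.25 + 35 @ $13.90 + 42 @ $18.60 = $4,371.45
Total COGS = $4,313.65 + $3,816.50 + $4,068.15 + $4,371.45 = $16,569.75
Ending inventory: 122 @ $18.60 = $2,269.20

COGS = $16,569.75; ending inventory = $2,269.20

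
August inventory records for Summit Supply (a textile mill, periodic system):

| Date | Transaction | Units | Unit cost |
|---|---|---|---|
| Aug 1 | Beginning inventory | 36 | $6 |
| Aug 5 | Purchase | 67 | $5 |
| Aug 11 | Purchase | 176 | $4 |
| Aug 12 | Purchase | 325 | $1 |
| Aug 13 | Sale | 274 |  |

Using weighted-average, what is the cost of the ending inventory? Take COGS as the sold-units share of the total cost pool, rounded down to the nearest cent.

Aug 13, sell 274: 274/604 × $1,580.00 → $716.75
Ending inventory (cost pool remaining) = $863.25

Ending inventory = $863.25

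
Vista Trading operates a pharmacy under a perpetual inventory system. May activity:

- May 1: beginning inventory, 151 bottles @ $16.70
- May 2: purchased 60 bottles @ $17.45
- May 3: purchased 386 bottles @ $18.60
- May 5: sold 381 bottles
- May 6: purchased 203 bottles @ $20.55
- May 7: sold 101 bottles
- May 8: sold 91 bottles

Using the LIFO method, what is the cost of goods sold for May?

May 5, 381 sold [LIFO — newest first]: 381 @ $18.60 = $7,086.60
May 7, 101 sold [LIFO — newest first]: 101 @ $20.55 = $2,075.55
May 8, 91 sold [LIFO — newest first]: 91 @ $20.55 = $1,870.05
Total COGS = $7,086.60 + $2,075.55 + $1,870.05 = $11,032.20
Ending inventory: 151 @ $16.70 + 60 @ $17.45 + 5 @ $18.60 + 11 @ $20.55 = $3,887.75

COGS = $11,032.20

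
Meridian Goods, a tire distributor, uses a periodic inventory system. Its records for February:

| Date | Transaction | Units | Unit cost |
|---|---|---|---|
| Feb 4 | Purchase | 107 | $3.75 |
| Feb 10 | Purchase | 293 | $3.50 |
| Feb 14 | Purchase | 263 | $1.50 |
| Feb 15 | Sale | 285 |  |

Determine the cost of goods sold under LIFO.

Feb 15, 285 sold [LIFO — newest first]: 263 @ $1.50 + 22 @ $3.50 = $471.50
Ending inventory: 107 @ $3.75 + 271 @ $3.50 = $1,349.75

COGS = $471.50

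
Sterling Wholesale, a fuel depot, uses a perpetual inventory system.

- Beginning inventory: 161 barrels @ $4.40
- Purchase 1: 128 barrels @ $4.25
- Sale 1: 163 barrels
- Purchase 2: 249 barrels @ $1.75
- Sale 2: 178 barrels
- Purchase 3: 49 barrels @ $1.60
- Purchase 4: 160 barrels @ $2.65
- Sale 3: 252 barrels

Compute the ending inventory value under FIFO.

Sale 1 (163) [FIFO — oldest first]: 161 @ $4.40 + 2 @ $4.25 = $716.90
Sale 2 (178) [FIFO — oldest first]: 126 @ $4.25 + 52 @ $1.75 = $626.50
Sale 3 (252) [FIFO — oldest first]: 197 @ $1.75 + 49 @ $1.60 + 6 @ $2.65 = $439.05
Total COGS = $716.90 + $626.50 + $439.05 = $1,782.45
Ending inventory: 154 @ $2.65 = $408.10

Ending inventory = $408.10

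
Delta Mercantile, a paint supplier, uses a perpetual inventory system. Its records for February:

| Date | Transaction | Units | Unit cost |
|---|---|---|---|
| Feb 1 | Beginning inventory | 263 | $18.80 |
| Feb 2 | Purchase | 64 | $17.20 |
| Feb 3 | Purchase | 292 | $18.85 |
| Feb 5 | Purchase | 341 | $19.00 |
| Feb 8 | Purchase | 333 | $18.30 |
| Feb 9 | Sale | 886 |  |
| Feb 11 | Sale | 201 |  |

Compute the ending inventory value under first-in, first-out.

Ending inventory = $3,769.80

Feb 9, 886 sold [FIFO — oldest first]: 263 @ $18.80 + 64 @ $17.20 + 292 @ $18.85 + 267 @ $19.00 = $16,622.40
Feb 11, 201 sold [FIFO — oldest first]: 74 @ $19.00 + 127 @ $18.30 = $3,730.10
Total COGS = $16,622.40 + $3,730.10 = $20,352.50
Ending inventory: 206 @ $18.30 = $3,769.80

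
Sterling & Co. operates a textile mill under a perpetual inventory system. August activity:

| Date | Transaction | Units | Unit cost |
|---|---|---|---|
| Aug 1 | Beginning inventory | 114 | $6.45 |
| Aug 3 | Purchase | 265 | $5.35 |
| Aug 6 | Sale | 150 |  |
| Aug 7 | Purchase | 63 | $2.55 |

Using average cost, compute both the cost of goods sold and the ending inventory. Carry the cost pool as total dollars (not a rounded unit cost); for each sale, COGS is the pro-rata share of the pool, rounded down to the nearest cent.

After Aug 1: 114 on hand, pool $735.30 (≈ $6.4500 each)
After Aug 3: 379 on hand, pool $2,153.05 (≈ $5.6809 each)
Aug 6, sell 150: 150/379 × $2,153.05 → $852.13
After Aug 7: 292 on hand, pool $1,461.57 (≈ $5.0054 each)
Ending inventory (cost pool remaining) = $1,461.57

COGS = $852.13; ending inventory = $1,461.57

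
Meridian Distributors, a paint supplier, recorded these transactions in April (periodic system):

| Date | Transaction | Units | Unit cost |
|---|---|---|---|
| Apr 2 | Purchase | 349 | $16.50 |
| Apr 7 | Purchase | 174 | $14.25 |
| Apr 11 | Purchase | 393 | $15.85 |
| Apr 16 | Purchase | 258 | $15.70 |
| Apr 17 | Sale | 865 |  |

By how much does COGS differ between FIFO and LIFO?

FIFO COGS: 349 @ $16.50 + 174 @ $14.25 + 342 @ $15.85 = $13,658.70
LIFO COGS: 258 @ $15.70 + 393 @ $15.85 + 174 @ $14.25 + 40 @ $16.50 = $13,419.15
Difference = |$13,658.70 − $13,419.15| = $239.55

$239.55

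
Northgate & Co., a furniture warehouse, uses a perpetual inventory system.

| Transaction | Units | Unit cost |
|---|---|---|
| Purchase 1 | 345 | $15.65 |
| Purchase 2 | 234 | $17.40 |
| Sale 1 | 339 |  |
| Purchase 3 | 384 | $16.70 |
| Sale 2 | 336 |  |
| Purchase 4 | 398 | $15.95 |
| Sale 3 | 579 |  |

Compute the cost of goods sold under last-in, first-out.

COGS = $20,557.20

Sale 1 (339) [LIFO — newest first]: 234 @ $17.40 + 105 @ $15.65 = $5,714.85
Sale 2 (336) [LIFO — newest first]: 336 @ $16.70 = $5,611.20
Sale 3 (579) [LIFO — newest first]: 398 @ $15.95 + 48 @ $16.70 + 133 @ $15.65 = $9,231.15
Total COGS = $5,714.85 + $5,611.20 + $9,231.15 = $20,557.20
Ending inventory: 107 @ $15.65 = $1,674.55
Check: goods available $22,231.75 = COGS $20,557.20 + ending $1,674.55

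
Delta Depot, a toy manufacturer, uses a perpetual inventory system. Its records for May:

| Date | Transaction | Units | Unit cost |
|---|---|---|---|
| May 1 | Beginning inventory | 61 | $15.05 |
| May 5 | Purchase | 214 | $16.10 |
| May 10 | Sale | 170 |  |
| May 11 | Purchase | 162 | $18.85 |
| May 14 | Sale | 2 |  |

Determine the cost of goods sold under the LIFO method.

COGS = $2,774.70

May 10, 170 sold [LIFO — newest first]: 170 @ $16.10 = $2,737.00
May 14, 2 sold [LIFO — newest first]: 2 @ $18.85 = $37.70
Total COGS = $2,737.00 + $37.70 = $2,774.70
Ending inventory: 61 @ $15.05 + 44 @ $16.10 + 160 @ $18.85 = $4,642.45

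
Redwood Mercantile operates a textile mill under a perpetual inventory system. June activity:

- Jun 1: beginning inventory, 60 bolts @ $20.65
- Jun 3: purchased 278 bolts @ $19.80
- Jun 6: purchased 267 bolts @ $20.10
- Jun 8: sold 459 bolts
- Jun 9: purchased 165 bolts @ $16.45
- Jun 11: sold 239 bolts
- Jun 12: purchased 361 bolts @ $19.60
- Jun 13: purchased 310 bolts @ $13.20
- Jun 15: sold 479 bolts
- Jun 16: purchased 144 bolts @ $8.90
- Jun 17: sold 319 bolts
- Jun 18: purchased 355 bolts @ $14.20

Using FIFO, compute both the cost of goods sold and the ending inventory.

Jun 8, 459 sold [FIFO — oldest first]: 60 @ $20.65 + 278 @ $19.80 + 121 @ $20.10 = $9,175.50
Jun 11, 239 sold [FIFO — oldest first]: 146 @ $20.10 + 93 @ $16.45 = $4,464.45
Jun 15, 479 sold [FIFO — oldest first]: 72 @ $16.45 + 361 @ $19.60 + 46 @ $13.20 = $8,867.20
Jun 17, 319 sold [FIFO — oldest first]: 264 @ $13.20 + 55 @ $8.90 = $3,974.30
Total COGS = $9,175.50 + $4,464.45 + $8,867.20 + $3,974.30 = $26,481.45
Ending inventory: 89 @ $8.90 + 355 @ $14.20 = $5,833.10

COGS = $26,481.45; ending inventory = $5,833.10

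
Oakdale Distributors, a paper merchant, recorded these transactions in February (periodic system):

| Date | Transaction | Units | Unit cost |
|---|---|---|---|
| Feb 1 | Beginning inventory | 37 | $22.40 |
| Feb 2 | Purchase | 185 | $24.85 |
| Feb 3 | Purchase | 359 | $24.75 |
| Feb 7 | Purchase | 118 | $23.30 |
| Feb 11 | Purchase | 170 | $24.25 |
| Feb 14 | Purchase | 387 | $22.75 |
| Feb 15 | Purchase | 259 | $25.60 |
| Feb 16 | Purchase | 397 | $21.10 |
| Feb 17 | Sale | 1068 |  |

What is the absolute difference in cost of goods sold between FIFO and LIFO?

FIFO COGS: 37 @ $22.40 + 185 @ $24.85 + 359 @ $24.75 + 118 @ $23.30 + 170 @ $24.25 + 199 @ $22.75 = $25,710.45
LIFO COGS: 397 @ $21.10 + 259 @ $25.60 + 387 @ $22.75 + 25 @ $24.25 = $24,417.60
Difference = |$25,710.45 − $24,417.60| = $1,292.85

$1,292.85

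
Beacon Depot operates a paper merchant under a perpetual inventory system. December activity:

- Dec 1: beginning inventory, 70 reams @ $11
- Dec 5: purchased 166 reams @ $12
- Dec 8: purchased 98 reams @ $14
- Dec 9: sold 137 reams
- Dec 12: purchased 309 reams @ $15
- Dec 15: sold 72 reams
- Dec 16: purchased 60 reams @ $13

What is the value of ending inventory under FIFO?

Dec 9, 137 sold [FIFO — oldest first]: 70 @ $11 + 67 @ $12 = $1,574
Dec 15, 72 sold [FIFO — oldest first]: 72 @ $12 = $864
Total COGS = $1,574 + $864 = $2,438
Ending inventory: 27 @ $12 + 98 @ $14 + 309 @ $15 + 60 @ $13 = $7,111
Check: goods available $9,549 = COGS $2,438 + ending $7,111

Ending inventory = $7,111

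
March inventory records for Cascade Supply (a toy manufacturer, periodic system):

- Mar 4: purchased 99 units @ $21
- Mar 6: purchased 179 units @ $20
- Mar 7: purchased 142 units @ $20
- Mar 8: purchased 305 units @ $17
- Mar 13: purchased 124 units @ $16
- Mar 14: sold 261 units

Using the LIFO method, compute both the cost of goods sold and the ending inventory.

COGS = $4,313; ending inventory = $11,355

Mar 14, 261 sold [LIFO — newest first]: 124 @ $16 + 137 @ $17 = $4,313
Ending inventory: 99 @ $21 + 179 @ $20 + 142 @ $20 + 168 @ $17 = $11,355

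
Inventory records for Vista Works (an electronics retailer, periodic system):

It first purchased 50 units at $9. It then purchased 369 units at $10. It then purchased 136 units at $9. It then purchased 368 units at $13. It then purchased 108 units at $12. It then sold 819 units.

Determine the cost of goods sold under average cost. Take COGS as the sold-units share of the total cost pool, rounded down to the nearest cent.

Sale 1, sell 819: 819/1031 × $11,444.00 → $9,090.82
Ending inventory (cost pool remaining) = $2,353.18
Check: goods available $11,444.00 = COGS $9,090.82 + ending $2,353.18

COGS = $9,090.82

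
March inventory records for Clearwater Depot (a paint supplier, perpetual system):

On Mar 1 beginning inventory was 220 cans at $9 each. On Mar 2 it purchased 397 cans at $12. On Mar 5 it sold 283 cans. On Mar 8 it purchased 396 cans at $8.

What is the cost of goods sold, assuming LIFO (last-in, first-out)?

Mar 5, 283 sold [LIFO — newest first]: 283 @ $12 = $3,396
Ending inventory: 220 @ $9 + 114 @ $12 + 396 @ $8 = $6,516

COGS = $3,396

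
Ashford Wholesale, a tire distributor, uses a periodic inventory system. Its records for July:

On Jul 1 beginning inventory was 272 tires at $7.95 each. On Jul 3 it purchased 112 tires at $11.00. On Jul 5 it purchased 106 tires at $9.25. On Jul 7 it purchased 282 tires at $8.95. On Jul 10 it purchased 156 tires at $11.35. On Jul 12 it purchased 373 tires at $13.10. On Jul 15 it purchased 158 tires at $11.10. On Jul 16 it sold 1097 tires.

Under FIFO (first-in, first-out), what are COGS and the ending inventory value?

Jul 16, 1097 sold [FIFO — oldest first]: 272 @ $7.95 + 112 @ $11.00 + 106 @ $9.25 + 282 @ $8.95 + 156 @ $11.35 + 169 @ $13.10 = $10,883.30
Ending inventory: 204 @ $13.10 + 158 @ $11.10 = $4,426.20

COGS = $10,883.30; ending inventory = $4,426.20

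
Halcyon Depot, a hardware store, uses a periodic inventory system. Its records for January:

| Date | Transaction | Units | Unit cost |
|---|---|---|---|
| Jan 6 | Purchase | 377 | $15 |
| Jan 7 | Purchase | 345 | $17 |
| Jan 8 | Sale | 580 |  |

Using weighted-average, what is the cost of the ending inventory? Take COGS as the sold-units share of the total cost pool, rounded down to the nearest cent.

Jan 8, sell 580: 580/722 × $11,520.00 → $9,254.29
Ending inventory (cost pool remaining) = $2,265.71
Check: goods available $11,520.00 = COGS $9,254.29 + ending $2,265.71

Ending inventory = $2,265.71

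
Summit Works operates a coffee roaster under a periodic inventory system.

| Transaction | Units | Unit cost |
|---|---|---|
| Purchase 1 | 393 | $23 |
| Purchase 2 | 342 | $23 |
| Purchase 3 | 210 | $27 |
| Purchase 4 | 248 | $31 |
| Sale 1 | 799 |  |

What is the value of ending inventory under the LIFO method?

Ending inventory = $9,062

Sale 1 (799) [LIFO — newest first]: 248 @ $31 + 210 @ $27 + 341 @ $23 = $21,201
Ending inventory: 393 @ $23 + 1 @ $23 = $9,062
Check: goods available $30,263 = COGS $21,201 + ending $9,062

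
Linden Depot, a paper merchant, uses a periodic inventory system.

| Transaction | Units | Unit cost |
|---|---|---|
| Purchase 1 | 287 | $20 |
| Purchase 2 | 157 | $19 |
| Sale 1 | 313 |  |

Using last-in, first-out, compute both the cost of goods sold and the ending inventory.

Sale 1 (313) [LIFO — newest first]: 157 @ $19 + 156 @ $20 = $6,103
Ending inventory: 131 @ $20 = $2,620

COGS = $6,103; ending inventory = $2,620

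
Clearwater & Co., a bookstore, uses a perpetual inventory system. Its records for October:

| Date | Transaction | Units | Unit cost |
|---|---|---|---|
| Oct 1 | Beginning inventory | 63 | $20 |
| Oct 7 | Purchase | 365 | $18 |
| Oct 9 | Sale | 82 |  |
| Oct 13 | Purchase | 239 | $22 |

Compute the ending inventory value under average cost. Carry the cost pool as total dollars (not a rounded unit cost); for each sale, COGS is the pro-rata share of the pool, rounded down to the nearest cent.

After Oct 1: 63 on hand, pool $1,260.00 (≈ $20.0000 each)
After Oct 7: 428 on hand, pool $7,830.00 (≈ $18.2944 each)
Oct 9, sell 82: 82/428 × $7,830.00 → $1,500.14
After Oct 13: 585 on hand, pool $11,587.86 (≈ $19.8083 each)
Ending inventory (cost pool remaining) = $11,587.86
Check: goods available $13,088.00 = COGS $1,500.14 + ending $11,587.86

Ending inventory = $11,587.86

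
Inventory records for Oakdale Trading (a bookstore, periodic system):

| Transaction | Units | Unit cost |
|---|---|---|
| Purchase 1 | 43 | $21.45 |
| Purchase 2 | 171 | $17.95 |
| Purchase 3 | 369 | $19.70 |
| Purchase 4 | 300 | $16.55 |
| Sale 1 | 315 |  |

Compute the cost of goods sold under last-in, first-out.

Sale 1 (315) [LIFO — newest first]: 300 @ $16.55 + 15 @ $19.70 = $5,260.50
Ending inventory: 43 @ $21.45 + 171 @ $17.95 + 354 @ $19.70 = $10,965.60

COGS = $5,260.50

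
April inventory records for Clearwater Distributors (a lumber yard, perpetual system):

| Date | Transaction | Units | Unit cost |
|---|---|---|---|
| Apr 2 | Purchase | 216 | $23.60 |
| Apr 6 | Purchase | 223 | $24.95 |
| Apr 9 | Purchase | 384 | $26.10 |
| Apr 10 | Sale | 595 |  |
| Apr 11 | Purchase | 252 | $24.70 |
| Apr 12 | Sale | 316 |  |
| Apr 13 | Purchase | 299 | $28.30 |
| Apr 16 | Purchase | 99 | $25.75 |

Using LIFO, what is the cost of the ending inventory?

Ending inventory = $14,881.35

Apr 10, 595 sold [LIFO — newest first]: 384 @ $26.10 + 211 @ $24.95 = $15,286.85
Apr 12, 316 sold [LIFO — newest first]: 252 @ $24.70 + 12 @ $24.95 + 52 @ $23.60 = $7,751.00
Total COGS = $15,286.85 + $7,751.00 = $23,037.85
Ending inventory: 164 @ $23.60 + 299 @ $28.30 + 99 @ $25.75 = $14,881.35
Check: goods available $37,919.20 = COGS $23,037.85 + ending $14,881.35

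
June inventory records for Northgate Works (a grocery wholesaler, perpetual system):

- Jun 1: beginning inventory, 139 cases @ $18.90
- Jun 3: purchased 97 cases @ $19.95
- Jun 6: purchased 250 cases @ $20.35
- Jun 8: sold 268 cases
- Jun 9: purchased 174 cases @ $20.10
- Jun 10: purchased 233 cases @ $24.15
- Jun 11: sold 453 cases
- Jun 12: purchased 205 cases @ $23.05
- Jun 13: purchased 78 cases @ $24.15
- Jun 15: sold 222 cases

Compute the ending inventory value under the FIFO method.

Ending inventory = $5,456.45

Jun 8, 268 sold [FIFO — oldest first]: 139 @ $18.90 + 97 @ $19.95 + 32 @ $20.35 = $5,213.45
Jun 11, 453 sold [FIFO — oldest first]: 218 @ $20.35 + 174 @ $20.10 + 61 @ $24.15 = $9,406.85
Jun 15, 222 sold [FIFO — oldest first]: 172 @ $24.15 + 50 @ $23.05 = $5,306.30
Total COGS = $5,213.45 + $9,406.85 + $5,306.30 = $19,926.60
Ending inventory: 155 @ $23.05 + 78 @ $24.15 = $5,456.45
Check: goods available $25,383.05 = COGS $19,926.60 + ending $5,456.45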